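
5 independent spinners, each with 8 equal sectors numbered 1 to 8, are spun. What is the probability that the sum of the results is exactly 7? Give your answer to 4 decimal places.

There are 8^5 = 32768 equally likely outcomes.
The number of ordered 5-tuples from {1,…,8} summing to 7 is 15.
P(sum = 7) = 15/32768 ≈ 0.0005.

0.0005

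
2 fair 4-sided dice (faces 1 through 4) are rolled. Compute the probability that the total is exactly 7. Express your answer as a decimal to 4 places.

There are 4^2 = 16 equally likely outcomes.
The number of ordered 2-tuples from {1,…,4} summing to 7 is 2.
P(sum = 7) = 2/16 = 1/8 ≈ 0.1250.

0.1250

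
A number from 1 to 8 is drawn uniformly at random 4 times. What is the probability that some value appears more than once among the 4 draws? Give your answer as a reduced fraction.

151/256

P(all 4 different) = 8/8 · 7/8 · ··· · 5/8 = 105/256.
P(at least two equal) = 1 − 105/256 = 151/256.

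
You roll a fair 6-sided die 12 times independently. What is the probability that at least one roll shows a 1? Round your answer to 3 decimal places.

0.888

P(no roll shows a 1) = (5/6)^12 ≈ 0.112.
P(at least one) = 1 − 0.112 = 0.888.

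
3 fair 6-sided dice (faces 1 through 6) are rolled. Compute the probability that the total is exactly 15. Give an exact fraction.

5/108

There are 6^3 = 216 equally likely outcomes.
The number of ordered 3-tuples from {1,…,6} summing to 15 is 10.
P(sum = 15) = 10/216 = 5/108.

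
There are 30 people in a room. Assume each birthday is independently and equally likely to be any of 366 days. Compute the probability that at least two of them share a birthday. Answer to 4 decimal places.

0.7053

It's easier to compute the probability that all 30 are distinct.
P(all distinct) = 366/366 · 365/366 · ··· · 337/366 ≈ 0.2947.
So the probability of at least one match is 1 − 0.2947 = 0.7053.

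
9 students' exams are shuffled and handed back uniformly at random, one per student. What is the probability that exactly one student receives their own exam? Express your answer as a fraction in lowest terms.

Choose which one is fixed: C(9,1) = 9 ways.
The remaining 8 must have no fixed point: D(8) = 14833.
P = 9·14833/362880 = 2119/5760.

2119/5760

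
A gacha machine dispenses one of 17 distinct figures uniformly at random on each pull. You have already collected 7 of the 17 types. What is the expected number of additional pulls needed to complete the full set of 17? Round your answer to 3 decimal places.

Starting from 7 distinct types, each trial gives a new one with probability (17−i)/17 when i types are held, so the wait for the next new type is 17/(17−i).
E = 17/10 + 17/9 + 17/8 + 17/7 + 17/6 + 17/5 + 17/4 + 17/3 + 17/2 + 17/1 = 125477/2520 ≈ 49.792.

49.792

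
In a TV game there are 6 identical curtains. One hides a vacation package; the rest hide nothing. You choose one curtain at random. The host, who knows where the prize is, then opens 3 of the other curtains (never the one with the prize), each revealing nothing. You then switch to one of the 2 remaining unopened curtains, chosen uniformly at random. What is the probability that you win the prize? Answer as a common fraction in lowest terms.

Your original curtain holds the prize with probability 1/6, so the other 5 collectively hold it with probability 5/6.
The host can always find 3 empty curtains to open, so the reveals don't change that 5/6; it is now spread over the 2 remaining unopened curtains.
P(win by switching) = (5/6) · (1/2) = 5/12.

5/12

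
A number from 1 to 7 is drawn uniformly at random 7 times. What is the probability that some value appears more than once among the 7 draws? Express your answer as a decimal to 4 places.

P(all 7 different) = 7/7 · 6/7 · ··· · 1/7 ≈ 0.0061.
P(at least two equal) = 1 − 0.0061 = 0.9939.

0.9939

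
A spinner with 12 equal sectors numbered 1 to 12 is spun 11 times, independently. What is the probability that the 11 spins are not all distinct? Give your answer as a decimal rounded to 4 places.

P(all 11 different) = 12/12 · 11/12 · ··· · 2/12 ≈ 0.0006.
P(at least two equal) = 1 − 0.0006 = 0.9994.

0.9994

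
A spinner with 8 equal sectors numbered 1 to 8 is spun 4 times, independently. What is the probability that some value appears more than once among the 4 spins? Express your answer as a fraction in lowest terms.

151/256

P(all 4 different) = 8/8 · 7/8 · ··· · 5/8 = 105/256.
P(at least two equal) = 1 − 105/256 = 151/256.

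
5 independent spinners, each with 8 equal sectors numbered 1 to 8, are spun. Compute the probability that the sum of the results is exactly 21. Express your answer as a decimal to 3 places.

There are 8^5 = 32768 equally likely outcomes.
The number of ordered 5-tuples from {1,…,8} summing to 21 is 2380.
P(sum = 21) = 2380/32768 = 595/8192 ≈ 0.073.

0.073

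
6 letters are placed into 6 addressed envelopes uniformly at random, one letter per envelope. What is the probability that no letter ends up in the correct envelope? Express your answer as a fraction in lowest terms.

53/144

This is the derangement probability: permutations of 6 with no fixed point.
D(6) = 6! · (1 − 1/1! + 1/2! − ··· + (−1)^6/6!) = 265.
P = 265/720 = 53/144.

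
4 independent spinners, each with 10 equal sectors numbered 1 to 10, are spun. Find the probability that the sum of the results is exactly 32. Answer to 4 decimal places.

There are 10^4 = 10000 equally likely outcomes.
The number of ordered 4-tuples from {1,…,10} summing to 32 is 165.
P(sum = 32) = 165/10000 = 33/2000 ≈ 0.0165.

0.0165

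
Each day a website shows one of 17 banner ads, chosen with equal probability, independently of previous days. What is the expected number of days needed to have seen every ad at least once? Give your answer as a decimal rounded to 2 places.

58.47

After i distinct types are collected, each trial gives a new one with probability (17−i)/17, so the expected wait for the next new type is 17/(17−i).
E = 17/17 + 17/16 + 17/15 + 17/14 + 17/13 + 17/12 + 17/11 + 17/10 + 17/9 + 17/8 + 17/7 + 17/6 + 17/5 + 17/4 + 17/3 + 17/2 + 17/1 = 42142223/720720 ≈ 58.47.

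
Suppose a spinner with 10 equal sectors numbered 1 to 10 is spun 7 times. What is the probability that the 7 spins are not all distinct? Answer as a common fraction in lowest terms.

P(all 7 different) = 10/10 · 9/10 · ··· · 4/10 = 189/3125.
P(at least two equal) = 1 − 189/3125 = 2936/3125.

2936/3125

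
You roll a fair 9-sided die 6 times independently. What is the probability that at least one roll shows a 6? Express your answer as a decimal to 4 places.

0.5067

P(no roll shows a 6) = (8/9)^6 ≈ 0.4933.
P(at least one) = 1 − 0.4933 = 0.5067.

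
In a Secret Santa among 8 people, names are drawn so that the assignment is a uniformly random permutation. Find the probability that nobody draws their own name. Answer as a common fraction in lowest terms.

This is the derangement probability: permutations of 8 with no fixed point.
D(8) = 8! · (1 − 1/1! + 1/2! − ··· + (−1)^8/8!) = 14833.
P = 14833/40320 = 2119/5760.

2119/5760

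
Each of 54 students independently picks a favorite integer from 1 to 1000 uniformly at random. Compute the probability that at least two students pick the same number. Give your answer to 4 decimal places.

It's easier to compute the probability that all 54 are distinct.
P(all distinct) = 1000/1000 · 999/1000 · ··· · 947/1000 ≈ 0.2329.
So the probability of at least one match is 1 − 0.2329 = 0.7671.

0.7671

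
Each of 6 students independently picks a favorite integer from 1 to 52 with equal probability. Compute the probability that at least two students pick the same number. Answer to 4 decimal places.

It's easier to compute the probability that all 6 are distinct.
P(all distinct) = 52/52 · 51/52 · ··· · 47/52 ≈ 0.7414.
So the probability of at least one match is 1 − 0.7414 = 0.2586.

0.2586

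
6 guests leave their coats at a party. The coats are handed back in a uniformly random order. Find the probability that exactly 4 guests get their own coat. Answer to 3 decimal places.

0.021

Choose which 4 of the 6 are fixed: C(6,4) = 15 ways.
The remaining 2 must have no fixed point: D(2) = 1.
P = 15·1/720 = 1/48 ≈ 0.021.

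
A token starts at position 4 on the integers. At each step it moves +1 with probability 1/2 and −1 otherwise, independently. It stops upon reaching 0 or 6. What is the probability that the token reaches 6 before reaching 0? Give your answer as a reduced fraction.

2/3

With a fair step, P(i) = ½P(i−1) + ½P(i+1) with P(0)=0, P(6)=1 has the linear solution P(i) = i/6.
P(4) = 4/6 = 2/3.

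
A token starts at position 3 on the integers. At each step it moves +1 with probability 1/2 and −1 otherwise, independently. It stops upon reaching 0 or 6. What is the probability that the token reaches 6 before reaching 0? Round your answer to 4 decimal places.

With a fair step, P(i) = ½P(i−1) + ½P(i+1) with P(0)=0, P(6)=1 has the linear solution P(i) = i/6.
P(3) = 3/6 = 1/2 ≈ 0.5000.

0.5000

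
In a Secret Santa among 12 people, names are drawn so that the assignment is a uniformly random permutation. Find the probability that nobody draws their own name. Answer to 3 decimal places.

This is the derangement probability: permutations of 12 with no fixed point.
D(12) = 12! · (1 − 1/1! + 1/2! − ··· + (−1)^12/12!) = 176214841.
P = 176214841/479001600 = 16019531/43545600 ≈ 0.368.

0.368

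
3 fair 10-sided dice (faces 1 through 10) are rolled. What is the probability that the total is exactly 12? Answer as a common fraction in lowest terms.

There are 10^3 = 1000 equally likely outcomes.
The number of ordered 3-tuples from {1,…,10} summing to 12 is 55.
P(sum = 12) = 55/1000 = 11/200.

11/200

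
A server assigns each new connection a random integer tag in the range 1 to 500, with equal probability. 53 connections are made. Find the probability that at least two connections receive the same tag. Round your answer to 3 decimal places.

0.943

It's easier to compute the probability that all 53 are distinct.
P(all distinct) = 500/500 · 499/500 · ··· · 448/500 ≈ 0.057.
So the probability of at least one match is 1 − 0.057 = 0.943.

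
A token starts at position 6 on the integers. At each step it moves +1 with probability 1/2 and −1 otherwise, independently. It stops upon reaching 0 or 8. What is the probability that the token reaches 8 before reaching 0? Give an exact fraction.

3/4

With a fair step, P(i) = ½P(i−1) + ½P(i+1) with P(0)=0, P(8)=1 has the linear solution P(i) = i/8.
P(6) = 6/8 = 3/4.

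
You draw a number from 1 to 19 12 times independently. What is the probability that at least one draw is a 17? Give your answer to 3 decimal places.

P(no draw is a 17) = (18/19)^12 ≈ 0.523.
P(at least one) = 1 − 0.523 = 0.477.

0.477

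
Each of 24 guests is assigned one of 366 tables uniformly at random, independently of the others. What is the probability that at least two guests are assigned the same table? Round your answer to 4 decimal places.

0.5373

It's easier to compute the probability that all 24 are distinct.
P(all distinct) = 366/366 · 365/366 · ··· · 343/366 ≈ 0.4627.
So the probability of at least one match is 1 − 0.4627 = 0.5373.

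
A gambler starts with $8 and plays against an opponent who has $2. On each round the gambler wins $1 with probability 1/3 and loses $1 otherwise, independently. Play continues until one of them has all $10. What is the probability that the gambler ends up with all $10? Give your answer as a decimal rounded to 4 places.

0.2493

Let r = q/p = (2/3)/(1/3) = 2. The recurrence P(i) = p·P(i+1) + q·P(i−1) with P(0)=0, P(10)=1 gives P(i) = (1 − r^i)/(1 − r^10).
P(8) = (1 − (2)^8) / (1 − (2)^10) = 85/341 ≈ 0.2493.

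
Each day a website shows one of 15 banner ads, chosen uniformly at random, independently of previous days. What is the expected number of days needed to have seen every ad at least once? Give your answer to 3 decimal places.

49.773

After i distinct types are collected, each trial gives a new one with probability (15−i)/15, so the expected wait for the next new type is 15/(15−i).
E = 15/15 + 15/14 + 15/13 + 15/12 + 15/11 + 15/10 + 15/9 + 15/8 + 15/7 + 15/6 + 15/5 + 15/4 + 15/3 + 15/2 + 15/1 = 1195757/24024 ≈ 49.773.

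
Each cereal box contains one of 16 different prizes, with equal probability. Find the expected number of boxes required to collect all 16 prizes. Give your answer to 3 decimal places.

After i distinct types are collected, each trial gives a new one with probability (16−i)/16, so the expected wait for the next new type is 16/(16−i).
E = 16/16 + 16/15 + 16/14 + 16/13 + 16/12 + 16/11 + 16/10 + 16/9 + 16/8 + 16/7 + 16/6 + 16/5 + 16/4 + 16/3 + 16/2 + 16/1 = 2436559/45045 ≈ 54.092.

54.092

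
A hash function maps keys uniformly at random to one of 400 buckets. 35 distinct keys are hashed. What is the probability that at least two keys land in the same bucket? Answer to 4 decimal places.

It's easier to compute the probability that all 35 are distinct.
P(all distinct) = 400/400 · 399/400 · ··· · 366/400 ≈ 0.2161.
So the probability of at least one match is 1 − 0.2161 = 0.7839.

0.7839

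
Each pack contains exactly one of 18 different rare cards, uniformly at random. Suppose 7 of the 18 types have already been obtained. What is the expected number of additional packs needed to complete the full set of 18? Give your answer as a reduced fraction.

Starting from 7 distinct types, each trial gives a new one with probability (18−i)/18 when i types are held, so the wait for the next new type is 18/(18−i).
E = 18/11 + 18/10 + 18/9 + 18/8 + 18/7 + 18/6 + 18/5 + 18/4 + 18/3 + 18/2 + 18/1 = 83711/1540.

83711/1540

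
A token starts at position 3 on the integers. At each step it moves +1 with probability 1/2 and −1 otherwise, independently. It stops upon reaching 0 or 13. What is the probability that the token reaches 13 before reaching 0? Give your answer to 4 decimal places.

With a fair step, P(i) = ½P(i−1) + ½P(i+1) with P(0)=0, P(13)=1 has the linear solution P(i) = i/13.
P(3) = 3/13 ≈ 0.2308.

0.2308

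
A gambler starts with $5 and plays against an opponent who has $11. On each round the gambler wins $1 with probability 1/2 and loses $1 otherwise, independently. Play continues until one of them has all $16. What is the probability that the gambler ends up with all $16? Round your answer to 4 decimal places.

0.3125

With a fair step, P(i) = ½P(i−1) + ½P(i+1) with P(0)=0, P(16)=1 has the linear solution P(i) = i/16.
P(5) = 5/16 ≈ 0.3125.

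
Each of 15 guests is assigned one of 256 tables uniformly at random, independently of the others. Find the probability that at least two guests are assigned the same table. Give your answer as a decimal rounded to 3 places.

0.342

It's easier to compute the probability that all 15 are distinct.
P(all distinct) = 256/256 · 255/256 · ··· · 242/256 ≈ 0.658.
So the probability of at least one match is 1 − 0.658 = 0.342.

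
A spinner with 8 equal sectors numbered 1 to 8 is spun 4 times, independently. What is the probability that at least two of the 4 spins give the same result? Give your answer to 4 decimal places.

0.5898

P(all 4 different) = 8/8 · 7/8 · ··· · 5/8 ≈ 0.4102.
P(at least two equal) = 1 − 0.4102 = 0.5898.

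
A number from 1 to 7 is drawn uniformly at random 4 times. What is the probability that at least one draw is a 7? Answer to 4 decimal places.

0.4602

P(no draw is a 7) = (6/7)^4 ≈ 0.5398.
P(at least one) = 1 − 0.5398 = 0.4602.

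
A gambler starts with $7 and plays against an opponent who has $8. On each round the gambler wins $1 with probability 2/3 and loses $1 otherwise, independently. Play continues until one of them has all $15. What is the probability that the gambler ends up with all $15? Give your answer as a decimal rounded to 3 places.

Let r = q/p = (1/3)/(2/3) = 1/2. The recurrence P(i) = p·P(i+1) + q·P(i−1) with P(0)=0, P(15)=1 gives P(i) = (1 − r^i)/(1 − r^15).
P(7) = (1 − (1/2)^7) / (1 − (1/2)^15) = 32512/32767 ≈ 0.992.

0.992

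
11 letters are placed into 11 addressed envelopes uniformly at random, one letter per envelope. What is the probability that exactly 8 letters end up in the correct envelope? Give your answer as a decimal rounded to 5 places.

Choose which 8 of the 11 are fixed: C(11,8) = 165 ways.
The remaining 3 must have no fixed point: D(3) = 2.
P = 165·2/39916800 = 1/120960 ≈ 0.00001.

0.00001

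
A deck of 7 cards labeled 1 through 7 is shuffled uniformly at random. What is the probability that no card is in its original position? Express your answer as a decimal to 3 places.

This is the derangement probability: permutations of 7 with no fixed point.
D(7) = 7! · (1 − 1/1! + 1/2! − ··· + (−1)^7/7!) = 1854.
P = 1854/5040 = 103/280 ≈ 0.368.

0.368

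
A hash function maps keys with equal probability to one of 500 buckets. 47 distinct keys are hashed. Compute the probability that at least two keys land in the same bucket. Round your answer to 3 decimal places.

It's easier to compute the probability that all 47 are distinct.
P(all distinct) = 500/500 · 499/500 · ··· · 454/500 ≈ 0.107.
So the probability of at least one match is 1 − 0.107 = 0.893.

0.893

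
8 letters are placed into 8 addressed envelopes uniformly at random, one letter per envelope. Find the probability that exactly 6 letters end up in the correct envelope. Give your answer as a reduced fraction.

1/1440

Choose which 6 of the 8 are fixed: C(8,6) = 28 ways.
The remaining 2 must have no fixed point: D(2) = 1.
P = 28·1/40320 = 1/1440.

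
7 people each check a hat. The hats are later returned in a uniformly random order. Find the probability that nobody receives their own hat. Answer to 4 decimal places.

0.3679

This is the derangement probability: permutations of 7 with no fixed point.
D(7) = 7! · (1 − 1/1! + 1/2! − ··· + (−1)^7/7!) = 1854.
P = 1854/5040 = 103/280 ≈ 0.3679.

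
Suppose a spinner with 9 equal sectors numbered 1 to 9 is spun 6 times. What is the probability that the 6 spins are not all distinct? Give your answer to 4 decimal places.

P(all 6 different) = 9/9 · 8/9 · ··· · 4/9 ≈ 0.1138.
P(at least two equal) = 1 − 0.1138 = 0.8862.

0.8862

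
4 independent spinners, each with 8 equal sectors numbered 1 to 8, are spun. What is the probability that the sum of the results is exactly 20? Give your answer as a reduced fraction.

315/4096

There are 8^4 = 4096 equally likely outcomes.
The number of ordered 4-tuples from {1,…,8} summing to 20 is 315.
P(sum = 20) = 315/4096.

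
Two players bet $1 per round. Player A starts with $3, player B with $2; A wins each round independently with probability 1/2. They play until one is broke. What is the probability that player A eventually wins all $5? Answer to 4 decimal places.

0.6000

With a fair step, P(i) = ½P(i−1) + ½P(i+1) with P(0)=0, P(5)=1 has the linear solution P(i) = i/5.
P(3) = 3/5 ≈ 0.6000.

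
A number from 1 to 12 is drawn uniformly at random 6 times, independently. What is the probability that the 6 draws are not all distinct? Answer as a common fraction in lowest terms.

P(all 6 different) = 12/12 · 11/12 · ··· · 7/12 = 385/1728.
P(at least two equal) = 1 − 385/1728 = 1343/1728.

1343/1728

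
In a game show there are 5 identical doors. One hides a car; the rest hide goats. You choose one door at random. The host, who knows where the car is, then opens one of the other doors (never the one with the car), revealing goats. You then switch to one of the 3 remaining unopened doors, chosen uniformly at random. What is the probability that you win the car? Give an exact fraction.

Your original door holds the car with probability 1/5, so the other 4 collectively hold it with probability 4/5.
The host can always find an empty door to open, so this doesn't change that 4/5; it is now spread over the 3 remaining unopened doors.
P(win by switching) = (4/5) · (1/3) = 4/15.

4/15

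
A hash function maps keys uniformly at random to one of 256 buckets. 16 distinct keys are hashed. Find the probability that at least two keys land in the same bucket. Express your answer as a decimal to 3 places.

It's easier to compute the probability that all 16 are distinct.
P(all distinct) = 256/256 · 255/256 · ··· · 241/256 ≈ 0.620.
So the probability of at least one match is 1 − 0.620 = 0.380.

0.380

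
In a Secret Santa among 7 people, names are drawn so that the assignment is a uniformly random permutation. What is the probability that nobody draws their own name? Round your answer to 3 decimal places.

0.368

This is the derangement probability: permutations of 7 with no fixed point.
D(7) = 7! · (1 − 1/1! + 1/2! − ··· + (−1)^7/7!) = 1854.
P = 1854/5040 = 103/280 ≈ 0.368.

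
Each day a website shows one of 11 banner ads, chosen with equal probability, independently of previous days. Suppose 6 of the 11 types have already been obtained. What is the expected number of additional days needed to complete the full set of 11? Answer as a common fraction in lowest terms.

Starting from 6 distinct types, each trial gives a new one with probability (11−i)/11 when i types are held, so the wait for the next new type is 11/(11−i).
E = 11/5 + 11/4 + 11/3 + 11/2 + 11/1 = 1507/60.

1507/60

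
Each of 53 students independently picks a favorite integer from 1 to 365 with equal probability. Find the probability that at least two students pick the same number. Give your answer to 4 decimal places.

It's easier to compute the probability that all 53 are distinct.
P(all distinct) = 365/365 · 364/365 · ··· · 313/365 ≈ 0.0189.
So the probability of at least one match is 1 − 0.0189 = 0.9811.

0.9811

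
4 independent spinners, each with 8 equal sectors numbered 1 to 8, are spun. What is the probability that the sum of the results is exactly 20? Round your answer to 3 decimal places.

There are 8^4 = 4096 equally likely outcomes.
The number of ordered 4-tuples from {1,…,8} summing to 20 is 315.
P(sum = 20) = 315/4096 ≈ 0.077.

0.077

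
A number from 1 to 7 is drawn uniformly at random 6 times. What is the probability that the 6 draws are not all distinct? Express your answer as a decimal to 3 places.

P(all 6 different) = 7/7 · 6/7 · ··· · 2/7 ≈ 0.043.
P(at least two equal) = 1 − 0.043 = 0.957.

0.957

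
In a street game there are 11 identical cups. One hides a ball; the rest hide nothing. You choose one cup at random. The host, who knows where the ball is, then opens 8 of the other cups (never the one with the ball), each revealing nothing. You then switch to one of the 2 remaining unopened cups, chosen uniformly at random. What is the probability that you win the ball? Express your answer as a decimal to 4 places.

Your original cup holds the ball with probability 1/11, so the other 10 collectively hold it with probability 10/11.
The host can always find 8 empty cups to open, so the reveals don't change that 10/11; it is now spread over the 2 remaining unopened cups.
P(win by switching) = (10/11) · (1/2) = 5/11 ≈ 0.4545.

0.4545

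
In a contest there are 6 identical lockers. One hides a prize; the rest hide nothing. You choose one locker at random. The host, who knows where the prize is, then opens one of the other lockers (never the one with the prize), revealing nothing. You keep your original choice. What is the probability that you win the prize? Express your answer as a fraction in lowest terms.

The host can always open an empty locker regardless of your choice, so this gives no information about your original locker.
P(win by staying) = 1/6.

1/6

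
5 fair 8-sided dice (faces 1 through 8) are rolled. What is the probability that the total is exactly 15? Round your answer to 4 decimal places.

There are 8^5 = 32768 equally likely outcomes.
The number of ordered 5-tuples from {1,…,8} summing to 15 is 926.
P(sum = 15) = 926/32768 = 463/16384 ≈ 0.0283.

0.0283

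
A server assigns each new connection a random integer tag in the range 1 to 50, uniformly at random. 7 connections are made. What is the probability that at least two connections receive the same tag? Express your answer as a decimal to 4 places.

0.3556

It's easier to compute the probability that all 7 are distinct.
P(all distinct) = 50/50 · 49/50 · ··· · 44/50 ≈ 0.6444.
So the probability of at least one match is 1 − 0.6444 = 0.3556.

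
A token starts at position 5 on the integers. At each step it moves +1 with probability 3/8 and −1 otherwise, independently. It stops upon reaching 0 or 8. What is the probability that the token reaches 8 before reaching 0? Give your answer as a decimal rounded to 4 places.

Let r = q/p = (5/8)/(3/8) = 5/3. The recurrence P(i) = p·P(i+1) + q·P(i−1) with P(0)=0, P(8)=1 gives P(i) = (1 − r^i)/(1 − r^8).
P(5) = (1 − (5/3)^5) / (1 − (5/3)^8) = 38907/192032 ≈ 0.2026.

0.2026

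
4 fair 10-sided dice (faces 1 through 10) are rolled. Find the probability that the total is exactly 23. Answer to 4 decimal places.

There are 10^4 = 10000 equally likely outcomes.
The number of ordered 4-tuples from {1,…,10} summing to 23 is 660.
P(sum = 23) = 660/10000 = 33/500 ≈ 0.0660.

0.0660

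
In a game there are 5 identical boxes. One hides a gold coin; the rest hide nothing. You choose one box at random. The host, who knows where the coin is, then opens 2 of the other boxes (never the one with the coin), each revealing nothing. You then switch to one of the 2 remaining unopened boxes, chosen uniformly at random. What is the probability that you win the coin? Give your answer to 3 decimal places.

Your original box holds the coin with probability 1/5, so the other 4 collectively hold it with probability 4/5.
The host can always find 2 empty boxes to open, so the reveals don't change that 4/5; it is now spread over the 2 remaining unopened boxes.
P(win by switching) = (4/5) · (1/2) = 2/5 ≈ 0.400.

0.400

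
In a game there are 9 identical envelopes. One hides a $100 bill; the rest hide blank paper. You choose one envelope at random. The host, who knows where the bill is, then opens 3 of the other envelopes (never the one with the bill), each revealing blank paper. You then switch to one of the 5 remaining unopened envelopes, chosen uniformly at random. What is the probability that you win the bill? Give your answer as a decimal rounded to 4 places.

Your original envelope holds the bill with probability 1/9, so the other 8 collectively hold it with probability 8/9.
The host can always find 3 empty envelopes to open, so the reveals don't change that 8/9; it is now spread over the 5 remaining unopened envelopes.
P(win by switching) = (8/9) · (1/5) = 8/45 ≈ 0.1778.

0.1778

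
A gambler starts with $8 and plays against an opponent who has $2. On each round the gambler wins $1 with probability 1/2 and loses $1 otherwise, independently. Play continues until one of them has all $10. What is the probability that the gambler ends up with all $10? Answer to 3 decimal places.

0.800

With a fair step, P(i) = ½P(i−1) + ½P(i+1) with P(0)=0, P(10)=1 has the linear solution P(i) = i/10.
P(8) = 8/10 = 4/5 ≈ 0.800.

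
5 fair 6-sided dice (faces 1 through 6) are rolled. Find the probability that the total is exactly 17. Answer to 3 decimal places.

There are 6^5 = 7776 equally likely outcomes.
The number of ordered 5-tuples from {1,…,6} summing to 17 is 780.
P(sum = 17) = 780/7776 = 65/648 ≈ 0.100.

0.100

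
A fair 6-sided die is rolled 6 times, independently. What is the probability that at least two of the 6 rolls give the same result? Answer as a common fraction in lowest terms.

319/324

P(all 6 different) = 6/6 · 5/6 · ··· · 1/6 = 5/324.
P(at least two equal) = 1 − 5/324 = 319/324.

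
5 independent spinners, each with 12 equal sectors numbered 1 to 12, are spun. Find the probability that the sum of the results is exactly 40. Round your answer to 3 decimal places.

There are 12^5 = 248832 equally likely outcomes.
The number of ordered 5-tuples from {1,…,12} summing to 40 is 8151.
P(sum = 40) = 8151/248832 = 2717/82944 ≈ 0.033.

0.033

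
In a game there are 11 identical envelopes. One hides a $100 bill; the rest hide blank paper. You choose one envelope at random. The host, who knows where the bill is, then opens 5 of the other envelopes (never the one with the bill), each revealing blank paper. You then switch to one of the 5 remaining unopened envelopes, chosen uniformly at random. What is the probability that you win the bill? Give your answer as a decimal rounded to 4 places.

0.1818

Your original envelope holds the bill with probability 1/11, so the other 10 collectively hold it with probability 10/11.
The host can always find 5 empty envelopes to open, so the reveals don't change that 10/11; it is now spread over the 5 remaining unopened envelopes.
P(win by switching) = (10/11) · (1/5) = 2/11 ≈ 0.1818.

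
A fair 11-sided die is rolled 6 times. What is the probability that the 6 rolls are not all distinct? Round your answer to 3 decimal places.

0.812

P(all 6 different) = 11/11 · 10/11 · ··· · 6/11 ≈ 0.188.
P(at least two equal) = 1 − 0.188 = 0.812.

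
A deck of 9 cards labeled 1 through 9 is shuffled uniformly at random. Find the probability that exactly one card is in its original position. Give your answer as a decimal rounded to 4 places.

Choose which one is fixed: C(9,1) = 9 ways.
The remaining 8 must have no fixed point: D(8) = 14833.
P = 9·14833/362880 = 2119/5760 ≈ 0.3679.

0.3679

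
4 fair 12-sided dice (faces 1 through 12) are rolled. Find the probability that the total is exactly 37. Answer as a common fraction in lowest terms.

There are 12^4 = 20736 equally likely outcomes.
The number of ordered 4-tuples from {1,…,12} summing to 37 is 364.
P(sum = 37) = 364/20736 = 91/5184.

91/5184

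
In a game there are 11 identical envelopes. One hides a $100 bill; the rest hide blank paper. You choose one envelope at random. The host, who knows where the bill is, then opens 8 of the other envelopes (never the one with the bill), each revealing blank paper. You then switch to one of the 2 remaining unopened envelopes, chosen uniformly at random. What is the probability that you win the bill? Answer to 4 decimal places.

Your original envelope holds the bill with probability 1/11, so the other 10 collectively hold it with probability 10/11.
The host can always find 8 empty envelopes to open, so the reveals don't change that 10/11; it is now spread over the 2 remaining unopened envelopes.
P(win by switching) = (10/11) · (1/2) = 5/11 ≈ 0.4545.

0.4545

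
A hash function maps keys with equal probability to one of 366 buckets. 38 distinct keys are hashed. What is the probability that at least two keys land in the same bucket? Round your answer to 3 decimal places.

It's easier to compute the probability that all 38 are distinct.
P(all distinct) = 366/366 · 365/366 · ··· · 329/366 ≈ 0.137.
So the probability of at least one match is 1 − 0.137 = 0.863.

0.863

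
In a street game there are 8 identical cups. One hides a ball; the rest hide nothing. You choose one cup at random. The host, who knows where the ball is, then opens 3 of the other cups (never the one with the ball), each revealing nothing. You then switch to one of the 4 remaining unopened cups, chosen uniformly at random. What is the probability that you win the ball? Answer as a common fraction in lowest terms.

7/32

Your original cup holds the ball with probability 1/8, so the other 7 collectively hold it with probability 7/8.
The host can always find 3 empty cups to open, so the reveals don't change that 7/8; it is now spread over the 4 remaining unopened cups.
P(win by switching) = (7/8) · (1/4) = 7/32.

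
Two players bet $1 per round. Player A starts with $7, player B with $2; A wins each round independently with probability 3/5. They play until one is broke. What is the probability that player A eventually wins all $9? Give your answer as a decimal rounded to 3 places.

0.967

Let r = q/p = (2/5)/(3/5) = 2/3. The recurrence P(i) = p·P(i+1) + q·P(i−1) with P(0)=0, P(9)=1 gives P(i) = (1 − r^i)/(1 − r^9).
P(7) = (1 − (2/3)^7) / (1 − (2/3)^9) = 18531/19171 ≈ 0.967.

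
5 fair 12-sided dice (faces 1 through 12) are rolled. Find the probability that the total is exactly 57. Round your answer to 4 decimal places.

0.0001

There are 12^5 = 248832 equally likely outcomes.
The number of ordered 5-tuples from {1,…,12} summing to 57 is 35.
P(sum = 57) = 35/248832 ≈ 0.0001.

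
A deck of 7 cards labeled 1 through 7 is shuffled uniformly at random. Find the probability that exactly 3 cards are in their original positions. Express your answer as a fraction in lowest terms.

Choose which 3 of the 7 are fixed: C(7,3) = 35 ways.
The remaining 4 must have no fixed point: D(4) = 9.
P = 35·9/5040 = 1/16.

1/16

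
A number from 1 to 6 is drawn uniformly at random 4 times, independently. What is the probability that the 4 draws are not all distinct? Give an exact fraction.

P(all 4 different) = 6/6 · 5/6 · ··· · 3/6 = 5/18.
P(at least two equal) = 1 − 5/18 = 13/18.

13/18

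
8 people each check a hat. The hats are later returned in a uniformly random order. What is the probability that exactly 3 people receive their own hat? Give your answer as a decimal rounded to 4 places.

Choose which 3 of the 8 are fixed: C(8,3) = 56 ways.
The remaining 5 must have no fixed point: D(5) = 44.
P = 56·44/40320 = 11/180 ≈ 0.0611.

0.0611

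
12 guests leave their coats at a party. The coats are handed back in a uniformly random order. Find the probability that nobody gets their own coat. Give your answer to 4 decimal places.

0.3679

This is the derangement probability: permutations of 12 with no fixed point.
D(12) = 12! · (1 − 1/1! + 1/2! − ··· + (−1)^12/12!) = 176214841.
P = 176214841/479001600 = 16019531/43545600 ≈ 0.3679.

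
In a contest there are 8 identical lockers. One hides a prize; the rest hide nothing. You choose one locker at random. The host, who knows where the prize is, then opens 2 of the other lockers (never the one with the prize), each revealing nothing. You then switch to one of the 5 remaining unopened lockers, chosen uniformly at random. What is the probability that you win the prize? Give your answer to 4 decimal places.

Your original locker holds the prize with probability 1/8, so the other 7 collectively hold it with probability 7/8.
The host can always find 2 empty lockers to open, so the reveals don't change that 7/8; it is now spread over the 5 remaining unopened lockers.
P(win by switching) = (7/8) · (1/5) = 7/40 ≈ 0.1750.

0.1750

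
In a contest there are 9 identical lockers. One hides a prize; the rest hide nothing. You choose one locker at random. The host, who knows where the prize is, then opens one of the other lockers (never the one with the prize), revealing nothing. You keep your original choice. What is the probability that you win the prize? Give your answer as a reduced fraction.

1/9

The host can always open an empty locker regardless of your choice, so this gives no information about your original locker.
P(win by staying) = 1/9.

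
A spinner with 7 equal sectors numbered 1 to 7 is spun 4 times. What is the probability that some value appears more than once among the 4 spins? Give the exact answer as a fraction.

P(all 4 different) = 7/7 · 6/7 · ··· · 4/7 = 120/343.
P(at least two equal) = 1 − 120/343 = 223/343.

223/343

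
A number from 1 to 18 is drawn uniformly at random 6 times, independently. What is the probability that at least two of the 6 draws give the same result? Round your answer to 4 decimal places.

P(all 6 different) = 18/18 · 17/18 · ··· · 13/18 ≈ 0.3930.
P(at least two equal) = 1 − 0.3930 = 0.6070.

0.6070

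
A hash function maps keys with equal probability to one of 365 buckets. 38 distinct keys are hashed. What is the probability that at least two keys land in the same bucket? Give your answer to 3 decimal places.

It's easier to compute the probability that all 38 are distinct.
P(all distinct) = 365/365 · 364/365 · ··· · 328/365 ≈ 0.136.
So the probability of at least one match is 1 − 0.136 = 0.864.

0.864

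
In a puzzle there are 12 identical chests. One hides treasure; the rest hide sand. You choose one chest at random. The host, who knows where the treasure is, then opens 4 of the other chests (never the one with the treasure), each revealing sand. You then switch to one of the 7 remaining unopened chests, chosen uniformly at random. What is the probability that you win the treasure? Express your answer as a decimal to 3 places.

0.131

Your original chest holds the treasure with probability 1/12, so the other 11 collectively hold it with probability 11/12.
The host can always find 4 empty chests to open, so the reveals don't change that 11/12; it is now spread over the 7 remaining unopened chests.
P(win by switching) = (11/12) · (1/7) = 11/84 ≈ 0.131.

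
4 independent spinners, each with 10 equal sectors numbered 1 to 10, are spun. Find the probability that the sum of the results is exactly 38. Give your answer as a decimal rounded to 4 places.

0.0010

There are 10^4 = 10000 equally likely outcomes.
The number of ordered 4-tuples from {1,…,10} summing to 38 is 10.
P(sum = 38) = 10/10000 = 1/1000 ≈ 0.0010.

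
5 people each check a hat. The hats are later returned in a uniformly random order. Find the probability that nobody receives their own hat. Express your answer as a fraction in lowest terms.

11/30

This is the derangement probability: permutations of 5 with no fixed point.
D(5) = 5! · (1 − 1/1! + 1/2! − ··· + (−1)^5/5!) = 44.
P = 44/120 = 11/30.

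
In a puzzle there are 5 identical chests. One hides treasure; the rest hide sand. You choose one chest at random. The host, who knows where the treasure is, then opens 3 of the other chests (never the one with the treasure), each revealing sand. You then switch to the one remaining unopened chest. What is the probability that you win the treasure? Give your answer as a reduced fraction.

4/5

Your original chest holds the treasure with probability 1/5, so the other 4 collectively hold it with probability 4/5.
The host can always find 3 empty chests to open, so the reveals don't change that 4/5; it is now spread over the 1 remaining unopened chest.
P(win by switching) = (4/5) · (1/1) = 4/5.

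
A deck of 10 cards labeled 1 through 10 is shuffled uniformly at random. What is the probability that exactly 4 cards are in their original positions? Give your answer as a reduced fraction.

53/3456

Choose which 4 of the 10 are fixed: C(10,4) = 210 ways.
The remaining 6 must have no fixed point: D(6) = 265.
P = 210·265/3628800 = 53/3456.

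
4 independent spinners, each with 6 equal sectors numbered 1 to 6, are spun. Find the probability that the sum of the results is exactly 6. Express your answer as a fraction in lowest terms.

5/648

There are 6^4 = 1296 equally likely outcomes.
The number of ordered 4-tuples from {1,…,6} summing to 6 is 10.
P(sum = 6) = 10/1296 = 5/648.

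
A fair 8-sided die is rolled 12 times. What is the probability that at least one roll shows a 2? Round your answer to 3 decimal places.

P(no roll shows a 2) = (7/8)^12 ≈ 0.201.
P(at least one) = 1 − 0.201 = 0.799.

0.799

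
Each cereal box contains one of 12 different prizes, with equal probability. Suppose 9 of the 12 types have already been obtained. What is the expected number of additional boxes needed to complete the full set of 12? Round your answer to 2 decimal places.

Starting from 9 distinct types, each trial gives a new one with probability (12−i)/12 when i types are held, so the wait for the next new type is 12/(12−i).
E = 12/3 + 12/2 + 12/1 = 22 ≈ 22.00.

22.00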